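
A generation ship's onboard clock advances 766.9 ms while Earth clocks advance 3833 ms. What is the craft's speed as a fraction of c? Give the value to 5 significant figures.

γ = Δt/τ₀ = 3833/766.9 = 4.998044
β = √(1 − 1/γ²) = √(1 − 1/4.998044²) = 0.97978

β ≈ 0.97978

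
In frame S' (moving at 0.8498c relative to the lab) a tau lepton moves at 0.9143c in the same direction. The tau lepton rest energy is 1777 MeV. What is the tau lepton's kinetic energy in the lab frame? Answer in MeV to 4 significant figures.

u_lab = (0.9143 + 0.8498)/(1 + 0.9143×0.8498) = 0.9927561
γ = 1/√(1 − 0.9927561²) = 8.32315
K = (γ − 1)m₀c² = (8.32315 − 1) × 1777 = 7.32315 × 1777 = 13010 MeV

K ≈ 13010 MeV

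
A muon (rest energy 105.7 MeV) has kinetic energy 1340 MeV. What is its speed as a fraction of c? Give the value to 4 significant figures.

β ≈ 0.9973

γ = 1 + K/(m₀c²) = 1 + 1340/105.7 = 13.6774
β = √(1 − 1/γ²) = 0.9973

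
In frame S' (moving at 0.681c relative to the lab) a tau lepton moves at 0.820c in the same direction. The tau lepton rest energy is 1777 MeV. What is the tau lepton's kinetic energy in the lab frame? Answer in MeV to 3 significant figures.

u_lab = (0.820 + 0.681)/(1 + 0.820×0.681) = 0.963155
γ = 1/√(1 − 0.963155²) = 3.7182
K = (γ − 1)m₀c² = (3.7182 − 1) × 1777 = 2.7182 × 1777 = 4830 MeV

K ≈ 4830 MeV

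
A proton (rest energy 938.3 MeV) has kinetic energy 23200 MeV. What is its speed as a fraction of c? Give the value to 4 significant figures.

γ = 1 + K/(m₀c²) = 1 + 23200/938.3 = 25.7256
β = √(1 − 1/γ²) = 0.9992

β ≈ 0.9992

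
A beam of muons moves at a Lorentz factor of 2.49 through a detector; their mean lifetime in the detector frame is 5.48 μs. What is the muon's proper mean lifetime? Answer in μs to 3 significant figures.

τ₀ ≈ 2.20 μs

γ = 2.49 (given)
Proper time: τ₀ = Δt/γ = 5.48/2.49 = 2.20 μs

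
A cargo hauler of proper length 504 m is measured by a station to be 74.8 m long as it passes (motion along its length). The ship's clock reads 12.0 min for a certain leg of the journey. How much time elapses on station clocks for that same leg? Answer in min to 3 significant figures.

Δt ≈ 80.9 min

Length contraction ⇒ γ = L₀/L = 504/74.8 = 6.7380
Time dilation: Δt = γτ₀ = 6.7380 × 12.0 min = 80.9 min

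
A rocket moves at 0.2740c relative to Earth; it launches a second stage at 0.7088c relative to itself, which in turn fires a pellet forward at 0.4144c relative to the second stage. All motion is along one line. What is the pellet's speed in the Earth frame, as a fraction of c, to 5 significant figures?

u ≈ 0.92270c

Compose boost 2: (0.7088 + 0.2740)/(1 + 0.7088×0.2740) = 0.98280/1.194211 = 0.8229700
Compose boost 3: (0.4144 + 0.8229700)/(1 + 0.4144×0.8229700) = 1.237370/1.341039 = 0.92270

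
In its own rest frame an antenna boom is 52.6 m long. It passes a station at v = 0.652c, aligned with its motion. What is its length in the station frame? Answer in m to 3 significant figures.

γ = 1/√(1 − 0.652²) = 1.3189
Length contraction: L = L₀/γ = 52.6/1.3189 = 39.9 m

L ≈ 39.9 m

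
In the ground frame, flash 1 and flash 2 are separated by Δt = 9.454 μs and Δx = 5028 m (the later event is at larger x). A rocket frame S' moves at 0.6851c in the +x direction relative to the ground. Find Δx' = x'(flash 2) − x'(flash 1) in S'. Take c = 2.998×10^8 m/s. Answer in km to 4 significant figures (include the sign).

γ = 1/√(1 − 0.6851²) = 1.37278
Δx' = γ(Δx − vΔt) = 1.37278 × (5028 m − 0.6851×(2.998×10^8 m/s)×9.454×10^-6 s)
= 1.37278 × (3086.21 m) = 4.237 km

Δx' ≈ 4.237 km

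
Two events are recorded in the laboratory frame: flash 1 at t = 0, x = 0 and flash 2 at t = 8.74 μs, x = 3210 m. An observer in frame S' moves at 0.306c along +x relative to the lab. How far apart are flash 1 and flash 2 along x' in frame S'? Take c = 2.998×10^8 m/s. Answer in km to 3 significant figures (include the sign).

Δx' ≈ 2.53 km

γ = 1/√(1 − 0.306²) = 1.0504
Δx' = γ(Δx − vΔt) = 1.0504 × (3210 m − 0.306×(2.998×10^8 m/s)×8.74×10^-6 s)
= 1.0504 × (2408.2 m) = 2.53 km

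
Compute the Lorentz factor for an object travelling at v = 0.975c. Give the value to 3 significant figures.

γ = 1/√(1 − β²) = 1/√(1 − 0.975²) = 1/√(0.049375) = 4.50

γ ≈ 4.50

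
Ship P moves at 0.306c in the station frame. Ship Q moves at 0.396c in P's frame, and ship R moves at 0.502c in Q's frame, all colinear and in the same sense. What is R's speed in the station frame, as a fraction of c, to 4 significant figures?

u ≈ 0.8583c

Compose boost 2: (0.396 + 0.306)/(1 + 0.396×0.306) = 0.7020/1.12118 = 0.626128
Compose boost 3: (0.502 + 0.626128)/(1 + 0.502×0.626128) = 1.12813/1.31432 = 0.8583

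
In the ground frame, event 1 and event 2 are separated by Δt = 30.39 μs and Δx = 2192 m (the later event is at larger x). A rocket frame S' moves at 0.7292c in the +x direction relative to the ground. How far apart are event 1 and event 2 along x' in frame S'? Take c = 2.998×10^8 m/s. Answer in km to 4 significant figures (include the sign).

Δx' ≈ -6.505 km

γ = 1/√(1 − 0.7292²) = 1.46135
Δx' = γ(Δx − vΔt) = 1.46135 × (2192 m − 0.7292×(2.998×10^8 m/s)×30.39×10^-6 s)
= 1.46135 × (-4451.68 m) = -6.505 km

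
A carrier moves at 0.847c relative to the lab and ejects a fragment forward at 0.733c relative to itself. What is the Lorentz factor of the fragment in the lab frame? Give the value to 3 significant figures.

γ ≈ 4.48

u_lab = (0.733 + 0.847)/(1 + 0.733×0.847) = 1.580/1.62085 = 0.974797
γ = 1/√(1 − 0.974797²) = 4.48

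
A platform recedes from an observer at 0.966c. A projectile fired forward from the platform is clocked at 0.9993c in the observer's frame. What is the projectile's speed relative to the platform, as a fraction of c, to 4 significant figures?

Inverse velocity addition: u' = (u − v)/(1 − uv/c²)
= (0.9993 − 0.966)/(1 − 0.9993×0.966) = 0.03330/0.0346762 = 0.9603

u' ≈ 0.9603c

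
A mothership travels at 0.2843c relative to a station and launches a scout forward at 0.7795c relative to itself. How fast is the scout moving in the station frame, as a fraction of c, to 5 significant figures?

Compose boost 2: (0.7795 + 0.2843)/(1 + 0.7795×0.2843) = 1.0638/1.221612 = 0.87082

u ≈ 0.87082c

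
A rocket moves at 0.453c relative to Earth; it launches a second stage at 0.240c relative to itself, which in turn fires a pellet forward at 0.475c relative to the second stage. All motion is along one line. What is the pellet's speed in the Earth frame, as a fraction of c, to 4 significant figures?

Compose boost 2: (0.240 + 0.453)/(1 + 0.240×0.453) = 0.6930/1.10872 = 0.625045
Compose boost 3: (0.475 + 0.625045)/(1 + 0.475×0.625045) = 1.10005/1.29690 = 0.8482

u ≈ 0.8482c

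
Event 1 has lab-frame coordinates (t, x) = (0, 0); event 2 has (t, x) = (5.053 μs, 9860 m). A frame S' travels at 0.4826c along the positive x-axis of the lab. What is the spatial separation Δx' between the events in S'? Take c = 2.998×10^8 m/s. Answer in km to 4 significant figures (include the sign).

Δx' ≈ 10.42 km

γ = 1/√(1 − 0.4826²) = 1.14176
Δx' = γ(Δx − vΔt) = 1.14176 × (9860 m − 0.4826×(2.998×10^8 m/s)×5.053×10^-6 s)
= 1.14176 × (9128.91 m) = 10.42 km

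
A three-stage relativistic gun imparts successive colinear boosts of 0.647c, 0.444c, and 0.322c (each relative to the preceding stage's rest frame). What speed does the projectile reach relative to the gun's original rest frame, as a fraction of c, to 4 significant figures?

Compose boost 2: (0.444 + 0.647)/(1 + 0.444×0.647) = 1.091/1.28727 = 0.847531
Compose boost 3: (0.322 + 0.847531)/(1 + 0.322×0.847531) = 1.16953/1.27291 = 0.9188

u ≈ 0.9188c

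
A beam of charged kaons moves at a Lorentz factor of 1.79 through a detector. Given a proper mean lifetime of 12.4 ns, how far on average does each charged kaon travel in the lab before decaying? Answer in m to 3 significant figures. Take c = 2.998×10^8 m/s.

β = √(1 − 1/γ²) = √(1 − 1/1.79²) = 0.82940
Dilated lifetime: Δt = γτ₀ = 1.79 × 12.4 ns = 22.196 ns
d = vΔt = 0.82940c × 22.196 ns = 2.4865×10^8 m/s × 2.2196×10^-8 s = 5.52 m

d ≈ 5.52 m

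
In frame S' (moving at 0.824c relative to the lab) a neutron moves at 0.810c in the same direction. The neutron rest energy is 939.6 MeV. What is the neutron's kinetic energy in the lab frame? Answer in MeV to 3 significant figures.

K ≈ 3780 MeV

u_lab = (0.810 + 0.824)/(1 + 0.810×0.824) = 0.979945
γ = 1/√(1 − 0.979945²) = 5.0184
K = (γ − 1)m₀c² = (5.0184 − 1) × 939.6 = 4.0184 × 939.6 = 3780 MeV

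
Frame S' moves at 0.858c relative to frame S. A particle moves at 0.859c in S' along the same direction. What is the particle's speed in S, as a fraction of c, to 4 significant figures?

u ≈ 0.9885c

Relativistic velocity addition: u = (u' + v)/(1 + u'v/c²)
= (0.859 + 0.858)/(1 + 0.859×0.858) = 1.717/1.73702 = 0.9885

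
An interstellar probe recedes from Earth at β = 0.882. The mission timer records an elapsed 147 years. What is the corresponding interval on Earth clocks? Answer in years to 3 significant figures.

Δt ≈ 312 years

γ = 1/√(1 − 0.882²) = 2.1220
Time dilation: Δt = γτ₀ = 2.1220 × 147 years = 312 years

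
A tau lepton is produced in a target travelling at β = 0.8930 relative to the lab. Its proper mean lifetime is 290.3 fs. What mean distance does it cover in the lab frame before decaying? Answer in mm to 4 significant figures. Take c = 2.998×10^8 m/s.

d ≈ 0.1727 mm

γ = 1/√(1 − 0.8930²) = 2.22194
Dilated lifetime: Δt = γτ₀ = 2.22194 × 290.3 fs = 645.030 fs
d = vΔt = 0.8930c × 645.030 fs = 2.67721×10^8 m/s × 6.45030×10^-13 s = 0.1727 mm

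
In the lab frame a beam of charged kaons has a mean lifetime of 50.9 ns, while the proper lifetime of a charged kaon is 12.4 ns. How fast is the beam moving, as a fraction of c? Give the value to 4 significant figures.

β ≈ 0.9699

γ = Δt/τ₀ = 50.9/12.4 = 4.10484
β = √(1 − 1/γ²) = √(1 − 1/4.10484²) = 0.9699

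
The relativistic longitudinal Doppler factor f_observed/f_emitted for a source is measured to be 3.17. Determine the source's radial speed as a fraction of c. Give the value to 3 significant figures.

f_obs/f_src = √((1+β)/(1−β)) = 3.17  ⇒  (1+β)/(1−β) = 10.049
β = |1 − D²|/(1 + D²) = |1 − 10.049|/(1 + 10.049) = 0.819

β ≈ 0.819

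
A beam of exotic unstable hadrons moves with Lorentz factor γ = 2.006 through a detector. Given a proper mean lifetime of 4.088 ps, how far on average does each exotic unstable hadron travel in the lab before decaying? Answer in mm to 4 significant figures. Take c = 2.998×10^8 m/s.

β = √(1 − 1/γ²) = √(1 − 1/2.006²) = 0.866887
Dilated lifetime: Δt = γτ₀ = 2.006 × 4.088 ps = 8.20053 ps
d = vΔt = 0.866887c × 8.20053 ps = 2.59893×10^8 m/s × 8.20053×10^-12 s = 2.131 mm

d ≈ 2.131 mm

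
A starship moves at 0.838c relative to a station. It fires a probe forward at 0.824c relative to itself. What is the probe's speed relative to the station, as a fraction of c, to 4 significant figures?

Relativistic velocity addition: u = (u' + v)/(1 + u'v/c²)
= (0.824 + 0.838)/(1 + 0.824×0.838) = 1.662/1.69051 = 0.9831

u ≈ 0.9831c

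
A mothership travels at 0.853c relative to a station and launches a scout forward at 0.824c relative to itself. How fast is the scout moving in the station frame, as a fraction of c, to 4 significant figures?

Compose boost 2: (0.824 + 0.853)/(1 + 0.824×0.853) = 1.677/1.70287 = 0.9848

u ≈ 0.9848c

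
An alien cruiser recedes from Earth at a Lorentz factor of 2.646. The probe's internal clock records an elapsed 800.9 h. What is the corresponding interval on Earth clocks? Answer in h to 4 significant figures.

Δt ≈ 2119 h

γ = 2.646 (given)
Time dilation: Δt = γτ₀ = 2.646 × 800.9 h = 2119 h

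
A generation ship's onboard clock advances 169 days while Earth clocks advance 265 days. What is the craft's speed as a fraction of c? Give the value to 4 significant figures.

γ = Δt/τ₀ = 265/169 = 1.56805
β = √(1 − 1/γ²) = √(1 − 1/1.56805²) = 0.7703

β ≈ 0.7703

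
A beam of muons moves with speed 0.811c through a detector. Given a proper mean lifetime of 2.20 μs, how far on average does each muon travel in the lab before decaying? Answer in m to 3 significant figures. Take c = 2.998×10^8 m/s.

d ≈ 914 m

γ = 1/√(1 − 0.811²) = 1.7093
Dilated lifetime: Δt = γτ₀ = 1.7093 × 2.20 μs = 3.7604 μs
d = vΔt = 0.811c × 3.7604 μs = 2.4314×10^8 m/s × 3.7604×10^-6 s = 914 m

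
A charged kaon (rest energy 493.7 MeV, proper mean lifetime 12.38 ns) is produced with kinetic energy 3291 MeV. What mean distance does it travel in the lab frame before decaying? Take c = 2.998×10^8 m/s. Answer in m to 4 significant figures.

γ = 1 + K/(m₀c²) = 1 + 3291/493.7 = 7.66599
β = √(1 − 1/γ²) = 0.991455
Dilated lifetime: γτ₀ = 7.66599 × 12.38 ns = 94.9050 ns
d = βc·γτ₀ = 0.991455 × (2.998×10^8 m/s) × 9.49050×10^-8 s = 28.21 m

d ≈ 28.21 m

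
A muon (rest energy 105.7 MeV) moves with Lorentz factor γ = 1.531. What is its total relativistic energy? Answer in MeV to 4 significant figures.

E ≈ 161.8 MeV

γ = 1.531 (given)
E = γm₀c² = 1.531 × 105.7 MeV = 161.8 MeV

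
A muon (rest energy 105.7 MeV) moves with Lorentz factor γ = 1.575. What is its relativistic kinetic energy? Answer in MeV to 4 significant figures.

γ = 1.575 (given)
K = (γ − 1)m₀c² = (1.575 − 1) × 105.7 MeV = 0.575000 × 105.7 MeV = 60.78 MeV

K ≈ 60.78 MeV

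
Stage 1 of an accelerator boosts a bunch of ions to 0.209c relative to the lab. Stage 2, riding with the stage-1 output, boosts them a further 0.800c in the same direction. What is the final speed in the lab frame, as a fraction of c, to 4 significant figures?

u ≈ 0.8645c

Compose boost 2: (0.800 + 0.209)/(1 + 0.800×0.209) = 1.009/1.16720 = 0.8645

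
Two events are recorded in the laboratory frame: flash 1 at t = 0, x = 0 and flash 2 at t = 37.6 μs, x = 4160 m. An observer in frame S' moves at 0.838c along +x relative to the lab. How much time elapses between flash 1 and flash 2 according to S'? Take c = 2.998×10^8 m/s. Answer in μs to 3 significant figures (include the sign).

Δt' ≈ 47.6 μs

γ = 1/√(1 − 0.838²) = 1.8326
Δt' = γ(Δt − vΔx/c²) = 1.8326 × (37.6 μs − 0.838×4160 m / (2.998×10^8 m/s))
= 1.8326 × (25.972 μs) = 47.6 μs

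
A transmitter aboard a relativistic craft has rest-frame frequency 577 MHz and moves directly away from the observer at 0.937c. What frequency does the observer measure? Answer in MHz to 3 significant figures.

Relativistic Doppler: f_obs = f_src √((1−β)/(1+β))
= 577 × √(0.063000/1.9370) = 577 × 0.18035 = 104 MHz

f_obs ≈ 104 MHz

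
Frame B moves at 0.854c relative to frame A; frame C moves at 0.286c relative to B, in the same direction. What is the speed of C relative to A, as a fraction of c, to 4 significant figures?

Compose boost 2: (0.286 + 0.854)/(1 + 0.286×0.854) = 1.140/1.24424 = 0.9162

u ≈ 0.9162c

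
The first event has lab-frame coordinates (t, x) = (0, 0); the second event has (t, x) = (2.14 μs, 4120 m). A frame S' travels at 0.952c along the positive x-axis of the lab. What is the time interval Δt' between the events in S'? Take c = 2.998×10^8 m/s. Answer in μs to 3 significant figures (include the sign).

Δt' ≈ -35.7 μs

γ = 1/√(1 − 0.952²) = 3.2669
Δt' = γ(Δt − vΔx/c²) = 3.2669 × (2.14 μs − 0.952×4120 m / (2.998×10^8 m/s))
= 3.2669 × (-10.943 μs) = -35.7 μs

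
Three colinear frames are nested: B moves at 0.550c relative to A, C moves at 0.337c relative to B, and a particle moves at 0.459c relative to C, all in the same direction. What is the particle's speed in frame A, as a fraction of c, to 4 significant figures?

u ≈ 0.8986c

Compose boost 2: (0.337 + 0.550)/(1 + 0.337×0.550) = 0.8870/1.18535 = 0.748302
Compose boost 3: (0.459 + 0.748302)/(1 + 0.459×0.748302) = 1.20730/1.34347 = 0.8986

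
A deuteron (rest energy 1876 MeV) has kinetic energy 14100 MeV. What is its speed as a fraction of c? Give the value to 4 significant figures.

γ = 1 + K/(m₀c²) = 1 + 14100/1876 = 8.51599
β = √(1 − 1/γ²) = 0.9931

β ≈ 0.9931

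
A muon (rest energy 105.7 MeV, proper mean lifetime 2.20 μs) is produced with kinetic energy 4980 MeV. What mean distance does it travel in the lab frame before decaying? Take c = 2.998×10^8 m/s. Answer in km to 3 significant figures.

γ = 1 + K/(m₀c²) = 1 + 4980/105.7 = 48.114
β = √(1 − 1/γ²) = 0.99978
Dilated lifetime: γτ₀ = 48.114 × 2.20 μs = 105.85 μs
d = βc·γτ₀ = 0.99978 × (2.998×10^8 m/s) × 0.00010585 s = 31.7 km

d ≈ 31.7 km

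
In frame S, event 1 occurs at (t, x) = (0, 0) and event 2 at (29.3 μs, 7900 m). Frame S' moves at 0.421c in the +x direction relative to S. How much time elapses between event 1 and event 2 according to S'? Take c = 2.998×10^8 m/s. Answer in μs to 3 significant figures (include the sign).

γ = 1/√(1 − 0.421²) = 1.1025
Δt' = γ(Δt − vΔx/c²) = 1.1025 × (29.3 μs − 0.421×7900 m / (2.998×10^8 m/s))
= 1.1025 × (18.206 μs) = 20.1 μs

Δt' ≈ 20.1 μs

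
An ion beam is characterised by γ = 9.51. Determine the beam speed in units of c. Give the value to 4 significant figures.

β ≈ 0.9945

β = √(1 − 1/γ²) = √(1 − 1/9.51²) = √(0.988943) = 0.9945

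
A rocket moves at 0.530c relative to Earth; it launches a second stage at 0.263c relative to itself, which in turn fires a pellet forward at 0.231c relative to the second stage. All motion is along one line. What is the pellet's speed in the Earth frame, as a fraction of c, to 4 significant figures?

u ≈ 0.7986c

Compose boost 2: (0.263 + 0.530)/(1 + 0.263×0.530) = 0.7930/1.13939 = 0.695986
Compose boost 3: (0.231 + 0.695986)/(1 + 0.231×0.695986) = 0.926986/1.16077 = 0.7986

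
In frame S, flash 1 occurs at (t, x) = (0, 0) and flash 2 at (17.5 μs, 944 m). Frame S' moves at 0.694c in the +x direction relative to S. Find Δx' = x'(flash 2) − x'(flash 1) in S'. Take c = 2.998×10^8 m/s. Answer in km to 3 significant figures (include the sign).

γ = 1/√(1 − 0.694²) = 1.3889
Δx' = γ(Δx − vΔt) = 1.3889 × (944 m − 0.694×(2.998×10^8 m/s)×17.5×10^-6 s)
= 1.3889 × (-2697.1 m) = -3.75 km

Δx' ≈ -3.75 km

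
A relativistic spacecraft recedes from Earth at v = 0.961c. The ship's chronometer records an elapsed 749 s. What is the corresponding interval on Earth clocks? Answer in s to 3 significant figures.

Δt ≈ 2710 s

γ = 1/√(1 − 0.961²) = 3.6160
Time dilation: Δt = γτ₀ = 3.6160 × 749 s = 2710 s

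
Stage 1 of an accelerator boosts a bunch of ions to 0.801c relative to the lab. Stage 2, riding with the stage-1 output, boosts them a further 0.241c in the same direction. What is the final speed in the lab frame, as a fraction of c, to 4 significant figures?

u ≈ 0.8734c

Compose boost 2: (0.241 + 0.801)/(1 + 0.241×0.801) = 1.042/1.19304 = 0.8734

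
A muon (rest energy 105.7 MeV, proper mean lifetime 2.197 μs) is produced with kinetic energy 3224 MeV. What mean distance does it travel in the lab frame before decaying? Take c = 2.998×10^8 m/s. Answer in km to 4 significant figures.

d ≈ 20.74 km

γ = 1 + K/(m₀c²) = 1 + 3224/105.7 = 31.5014
β = √(1 − 1/γ²) = 0.999496
Dilated lifetime: γτ₀ = 31.5014 × 2.197 μs = 69.2086 μs
d = βc·γτ₀ = 0.999496 × (2.998×10^8 m/s) × 6.92086×10^-5 s = 20.74 km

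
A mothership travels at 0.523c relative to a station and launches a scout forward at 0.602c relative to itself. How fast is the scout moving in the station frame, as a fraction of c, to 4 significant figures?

u ≈ 0.8556c

Compose boost 2: (0.602 + 0.523)/(1 + 0.602×0.523) = 1.125/1.31485 = 0.8556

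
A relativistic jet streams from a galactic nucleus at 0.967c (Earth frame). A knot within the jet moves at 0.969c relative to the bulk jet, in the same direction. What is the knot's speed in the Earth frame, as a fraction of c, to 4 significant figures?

Relativistic velocity addition: u = (u' + v)/(1 + u'v/c²)
= (0.969 + 0.967)/(1 + 0.969×0.967) = 1.936/1.93702 = 0.9995

u ≈ 0.9995c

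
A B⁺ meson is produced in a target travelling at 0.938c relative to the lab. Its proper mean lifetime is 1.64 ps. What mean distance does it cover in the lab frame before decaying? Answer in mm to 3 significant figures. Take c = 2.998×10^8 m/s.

γ = 1/√(1 − 0.938²) = 2.8849
Dilated lifetime: Δt = γτ₀ = 2.8849 × 1.64 ps = 4.7312 ps
d = vΔt = 0.938c × 4.7312 ps = 2.8121×10^8 m/s × 4.7312×10^-12 s = 1.33 mm

d ≈ 1.33 mm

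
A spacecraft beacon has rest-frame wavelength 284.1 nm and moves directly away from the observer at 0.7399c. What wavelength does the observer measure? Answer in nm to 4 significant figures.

λ_obs ≈ 734.8 nm

Relativistic Doppler: λ_obs = λ_src √((1+β)/(1−β))
= 284.1 × √(1.73990/0.260100) = 284.1 × 2.58638 = 734.8 nm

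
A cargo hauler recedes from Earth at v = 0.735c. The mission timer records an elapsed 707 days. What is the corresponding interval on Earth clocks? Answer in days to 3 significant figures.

Δt ≈ 1040 days

γ = 1/√(1 − 0.735²) = 1.4748
Time dilation: Δt = γτ₀ = 1.4748 × 707 days = 1040 days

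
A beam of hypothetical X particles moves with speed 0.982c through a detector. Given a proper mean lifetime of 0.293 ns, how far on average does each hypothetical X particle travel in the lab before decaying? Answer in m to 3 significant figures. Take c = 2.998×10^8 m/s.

γ = 1/√(1 − 0.982²) = 5.2943
Dilated lifetime: Δt = γτ₀ = 5.2943 × 0.293 ns = 1.5512 ns
d = vΔt = 0.982c × 1.5512 ns = 2.9440×10^8 m/s × 1.5512×10^-9 s = 0.457 m

d ≈ 0.457 m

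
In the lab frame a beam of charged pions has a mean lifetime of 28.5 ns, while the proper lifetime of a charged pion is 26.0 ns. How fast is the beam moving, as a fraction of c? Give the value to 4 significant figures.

γ = Δt/τ₀ = 28.5/26.0 = 1.09615
β = √(1 − 1/γ²) = √(1 − 1/1.09615²) = 0.4096

β ≈ 0.4096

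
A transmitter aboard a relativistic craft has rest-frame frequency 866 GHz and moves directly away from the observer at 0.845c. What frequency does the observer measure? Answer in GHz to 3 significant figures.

Relativistic Doppler: f_obs = f_src √((1−β)/(1+β))
= 866 × √(0.15500/1.8450) = 866 × 0.28985 = 251 GHz

f_obs ≈ 251 GHz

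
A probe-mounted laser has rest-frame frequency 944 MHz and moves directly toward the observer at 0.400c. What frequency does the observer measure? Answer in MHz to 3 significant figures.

Relativistic Doppler: f_obs = f_src √((1+β)/(1−β))
= 944 × √(1.4000/0.60000) = 944 × 1.5275 = 1440 MHz

f_obs ≈ 1440 MHz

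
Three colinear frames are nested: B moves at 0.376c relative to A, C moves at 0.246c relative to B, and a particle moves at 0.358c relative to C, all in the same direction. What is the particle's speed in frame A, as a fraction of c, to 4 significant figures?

Compose boost 2: (0.246 + 0.376)/(1 + 0.246×0.376) = 0.6220/1.09250 = 0.569338
Compose boost 3: (0.358 + 0.569338)/(1 + 0.358×0.569338) = 0.927338/1.20382 = 0.7703

u ≈ 0.7703c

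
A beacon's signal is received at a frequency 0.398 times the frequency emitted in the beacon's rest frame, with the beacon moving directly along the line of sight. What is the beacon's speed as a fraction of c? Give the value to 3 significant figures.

β ≈ 0.727

f_obs/f_src = √((1−β)/(1+β)) = 0.398  ⇒  (1−β)/(1+β) = 0.15840
β = |1 − D²|/(1 + D²) = |1 − 0.15840|/(1 + 0.15840) = 0.727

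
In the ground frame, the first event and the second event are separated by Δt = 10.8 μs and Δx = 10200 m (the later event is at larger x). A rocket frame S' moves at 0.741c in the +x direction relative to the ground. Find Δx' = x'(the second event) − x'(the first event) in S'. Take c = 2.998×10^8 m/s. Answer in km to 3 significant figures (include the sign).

γ = 1/√(1 − 0.741²) = 1.4892
Δx' = γ(Δx − vΔt) = 1.4892 × (10200 m − 0.741×(2.998×10^8 m/s)×10.8×10^-6 s)
= 1.4892 × (7800.8 m) = 11.6 km

Δx' ≈ 11.6 km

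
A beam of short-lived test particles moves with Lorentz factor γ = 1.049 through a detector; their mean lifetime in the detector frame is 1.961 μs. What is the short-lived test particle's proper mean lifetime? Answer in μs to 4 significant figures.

τ₀ ≈ 1.869 μs

γ = 1.049 (given)
Proper time: τ₀ = Δt/γ = 1.961/1.049 = 1.869 μs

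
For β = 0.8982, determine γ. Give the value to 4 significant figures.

γ = 1/√(1 − β²) = 1/√(1 − 0.8982²) = 1/√(0.193237) = 2.275

γ ≈ 2.275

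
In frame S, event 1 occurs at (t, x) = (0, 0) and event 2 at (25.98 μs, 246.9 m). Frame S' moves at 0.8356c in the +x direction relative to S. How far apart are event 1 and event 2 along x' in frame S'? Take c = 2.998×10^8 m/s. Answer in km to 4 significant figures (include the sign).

Δx' ≈ -11.40 km

γ = 1/√(1 − 0.8356²) = 1.82037
Δx' = γ(Δx − vΔt) = 1.82037 × (246.9 m − 0.8356×(2.998×10^8 m/s)×25.98×10^-6 s)
= 1.82037 × (-6261.42 m) = -11.40 km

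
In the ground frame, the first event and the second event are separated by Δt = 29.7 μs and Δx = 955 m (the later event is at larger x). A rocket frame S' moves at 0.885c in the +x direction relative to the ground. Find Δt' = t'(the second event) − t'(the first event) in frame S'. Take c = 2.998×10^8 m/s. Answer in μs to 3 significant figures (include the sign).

Δt' ≈ 57.7 μs

γ = 1/√(1 − 0.885²) = 2.1478
Δt' = γ(Δt − vΔx/c²) = 2.1478 × (29.7 μs − 0.885×955 m / (2.998×10^8 m/s))
= 2.1478 × (26.881 μs) = 57.7 μs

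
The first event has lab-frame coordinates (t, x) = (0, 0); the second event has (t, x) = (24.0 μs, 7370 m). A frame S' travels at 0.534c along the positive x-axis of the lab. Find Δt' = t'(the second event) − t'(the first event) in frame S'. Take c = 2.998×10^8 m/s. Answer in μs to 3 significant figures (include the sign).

Δt' ≈ 12.9 μs

γ = 1/√(1 − 0.534²) = 1.1828
Δt' = γ(Δt − vΔx/c²) = 1.1828 × (24.0 μs − 0.534×7370 m / (2.998×10^8 m/s))
= 1.1828 × (10.873 μs) = 12.9 μs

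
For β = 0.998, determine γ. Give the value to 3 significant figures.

γ = 1/√(1 − β²) = 1/√(1 − 0.998²) = 1/√(0.0039960) = 15.8

γ ≈ 15.8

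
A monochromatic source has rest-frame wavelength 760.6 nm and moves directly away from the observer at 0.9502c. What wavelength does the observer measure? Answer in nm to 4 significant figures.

Relativistic Doppler: λ_obs = λ_src √((1+β)/(1−β))
= 760.6 × √(1.95020/0.0498000) = 760.6 × 6.25785 = 4760 nm

λ_obs ≈ 4760 nm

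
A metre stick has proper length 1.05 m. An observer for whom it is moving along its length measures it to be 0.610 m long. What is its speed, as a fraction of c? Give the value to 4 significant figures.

γ = L₀/L = 1.05/0.610 = 1.72131
β = √(1 − 1/γ²) = 0.8139

β ≈ 0.8139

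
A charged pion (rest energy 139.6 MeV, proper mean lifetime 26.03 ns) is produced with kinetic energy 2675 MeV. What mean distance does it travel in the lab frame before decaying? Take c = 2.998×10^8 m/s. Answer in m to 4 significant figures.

γ = 1 + K/(m₀c²) = 1 + 2675/139.6 = 20.1619
β = √(1 − 1/γ²) = 0.998769
Dilated lifetime: γτ₀ = 20.1619 × 26.03 ns = 524.814 ns
d = βc·γτ₀ = 0.998769 × (2.998×10^8 m/s) × 5.24814×10^-7 s = 157.1 m

d ≈ 157.1 m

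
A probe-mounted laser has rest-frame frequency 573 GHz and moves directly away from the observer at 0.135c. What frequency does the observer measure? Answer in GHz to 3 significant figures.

Relativistic Doppler: f_obs = f_src √((1−β)/(1+β))
= 573 × √(0.86500/1.1350) = 573 × 0.87299 = 500 GHz

f_obs ≈ 500 GHz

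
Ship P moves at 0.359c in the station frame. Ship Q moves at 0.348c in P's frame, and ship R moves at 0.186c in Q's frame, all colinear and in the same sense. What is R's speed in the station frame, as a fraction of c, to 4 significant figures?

u ≈ 0.7292c

Compose boost 2: (0.348 + 0.359)/(1 + 0.348×0.359) = 0.7070/1.12493 = 0.628482
Compose boost 3: (0.186 + 0.628482)/(1 + 0.186×0.628482) = 0.814482/1.11690 = 0.7292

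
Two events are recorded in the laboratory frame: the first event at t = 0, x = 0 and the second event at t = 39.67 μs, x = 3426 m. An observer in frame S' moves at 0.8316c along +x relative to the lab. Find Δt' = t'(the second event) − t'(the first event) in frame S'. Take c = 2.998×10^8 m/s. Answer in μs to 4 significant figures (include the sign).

γ = 1/√(1 − 0.8316²) = 1.80059
Δt' = γ(Δt − vΔx/c²) = 1.80059 × (39.67 μs − 0.8316×3426 m / (2.998×10^8 m/s))
= 1.80059 × (30.1668 μs) = 54.32 μs

Δt' ≈ 54.32 μs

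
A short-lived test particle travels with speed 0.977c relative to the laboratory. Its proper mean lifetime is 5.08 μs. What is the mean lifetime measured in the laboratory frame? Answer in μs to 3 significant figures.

Δt ≈ 23.8 μs

γ = 1/√(1 − 0.977²) = 4.6896
Time dilation: Δt = γτ₀ = 4.6896 × 5.08 μs = 23.8 μs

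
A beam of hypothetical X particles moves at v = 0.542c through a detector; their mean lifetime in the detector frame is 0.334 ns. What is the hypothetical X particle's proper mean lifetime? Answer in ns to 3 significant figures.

τ₀ ≈ 0.281 ns

γ = 1/√(1 − 0.542²) = 1.1899
Proper time: τ₀ = Δt/γ = 0.334/1.1899 = 0.281 ns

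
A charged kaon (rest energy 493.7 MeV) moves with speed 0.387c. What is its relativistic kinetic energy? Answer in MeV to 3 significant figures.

K ≈ 41.7 MeV

γ = 1/√(1 − 0.387²) = 1.0845
K = (γ − 1)m₀c² = (1.0845 − 1) × 493.7 MeV = 0.084505 × 493.7 MeV = 41.7 MeV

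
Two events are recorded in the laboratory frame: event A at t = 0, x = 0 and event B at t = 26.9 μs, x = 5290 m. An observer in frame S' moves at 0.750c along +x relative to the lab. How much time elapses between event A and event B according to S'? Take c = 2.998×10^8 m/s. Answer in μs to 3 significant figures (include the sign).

γ = 1/√(1 − 0.750²) = 1.5119
Δt' = γ(Δt − vΔx/c²) = 1.5119 × (26.9 μs − 0.750×5290 m / (2.998×10^8 m/s))
= 1.5119 × (13.666 μs) = 20.7 μs

Δt' ≈ 20.7 μs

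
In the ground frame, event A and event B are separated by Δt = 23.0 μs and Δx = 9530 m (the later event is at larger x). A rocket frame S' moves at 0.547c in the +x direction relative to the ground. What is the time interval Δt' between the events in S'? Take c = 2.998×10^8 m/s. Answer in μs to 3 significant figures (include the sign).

Δt' ≈ 6.70 μs

γ = 1/√(1 − 0.547²) = 1.1946
Δt' = γ(Δt − vΔx/c²) = 1.1946 × (23.0 μs − 0.547×9530 m / (2.998×10^8 m/s))
= 1.1946 × (5.6120 μs) = 6.70 μs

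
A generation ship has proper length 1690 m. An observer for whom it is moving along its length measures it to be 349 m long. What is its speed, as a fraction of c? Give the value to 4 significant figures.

γ = L₀/L = 1690/349 = 4.84241
β = √(1 − 1/γ²) = 0.9784

β ≈ 0.9784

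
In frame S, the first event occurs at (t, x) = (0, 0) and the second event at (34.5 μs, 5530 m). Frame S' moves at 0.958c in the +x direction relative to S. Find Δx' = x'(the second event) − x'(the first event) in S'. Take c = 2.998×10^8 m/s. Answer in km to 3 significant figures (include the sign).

γ = 1/√(1 − 0.958²) = 3.4871
Δx' = γ(Δx − vΔt) = 3.4871 × (5530 m − 0.958×(2.998×10^8 m/s)×34.5×10^-6 s)
= 3.4871 × (-4378.7 m) = -15.3 km

Δx' ≈ -15.3 km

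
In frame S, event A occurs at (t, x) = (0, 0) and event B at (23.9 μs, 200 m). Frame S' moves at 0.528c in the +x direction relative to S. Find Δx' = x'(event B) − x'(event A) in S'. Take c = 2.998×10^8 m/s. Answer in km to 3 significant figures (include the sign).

γ = 1/√(1 − 0.528²) = 1.1775
Δx' = γ(Δx − vΔt) = 1.1775 × (200 m − 0.528×(2.998×10^8 m/s)×23.9×10^-6 s)
= 1.1775 × (-3583.2 m) = -4.22 km

Δx' ≈ -4.22 km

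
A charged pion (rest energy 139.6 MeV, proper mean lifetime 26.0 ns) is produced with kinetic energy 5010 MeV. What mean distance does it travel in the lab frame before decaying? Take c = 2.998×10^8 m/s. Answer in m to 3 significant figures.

γ = 1 + K/(m₀c²) = 1 + 5010/139.6 = 36.888
β = √(1 − 1/γ²) = 0.99963
Dilated lifetime: γτ₀ = 36.888 × 26.0 ns = 959.09 ns
d = βc·γτ₀ = 0.99963 × (2.998×10^8 m/s) × 9.5909×10^-7 s = 287 m

d ≈ 287 m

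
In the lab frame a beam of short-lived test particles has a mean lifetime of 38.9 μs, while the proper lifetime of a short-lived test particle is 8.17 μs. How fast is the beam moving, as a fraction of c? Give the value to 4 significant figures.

β ≈ 0.9777

γ = Δt/τ₀ = 38.9/8.17 = 4.76132
β = √(1 − 1/γ²) = √(1 − 1/4.76132²) = 0.9777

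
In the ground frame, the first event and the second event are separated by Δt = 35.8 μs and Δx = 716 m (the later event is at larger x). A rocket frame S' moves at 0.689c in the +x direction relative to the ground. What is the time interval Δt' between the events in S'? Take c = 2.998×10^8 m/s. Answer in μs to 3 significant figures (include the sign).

γ = 1/√(1 − 0.689²) = 1.3798
Δt' = γ(Δt − vΔx/c²) = 1.3798 × (35.8 μs − 0.689×716 m / (2.998×10^8 m/s))
= 1.3798 × (34.154 μs) = 47.1 μs

Δt' ≈ 47.1 μs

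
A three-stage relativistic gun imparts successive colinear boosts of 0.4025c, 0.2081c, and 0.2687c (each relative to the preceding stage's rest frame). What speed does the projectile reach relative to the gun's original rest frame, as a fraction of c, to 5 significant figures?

u ≈ 0.72270c

Compose boost 2: (0.2081 + 0.4025)/(1 + 0.2081×0.4025) = 0.61060/1.083760 = 0.5634087
Compose boost 3: (0.2687 + 0.5634087)/(1 + 0.2687×0.5634087) = 0.8321087/1.151388 = 0.72270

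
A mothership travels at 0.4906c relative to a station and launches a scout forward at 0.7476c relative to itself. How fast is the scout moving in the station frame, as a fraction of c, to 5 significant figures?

Compose boost 2: (0.7476 + 0.4906)/(1 + 0.7476×0.4906) = 1.2382/1.366773 = 0.90593

u ≈ 0.90593c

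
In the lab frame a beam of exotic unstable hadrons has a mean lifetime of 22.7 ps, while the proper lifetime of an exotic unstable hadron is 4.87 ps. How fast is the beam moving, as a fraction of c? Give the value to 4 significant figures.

γ = Δt/τ₀ = 22.7/4.87 = 4.66119
β = √(1 − 1/γ²) = √(1 − 1/4.66119²) = 0.9767

β ≈ 0.9767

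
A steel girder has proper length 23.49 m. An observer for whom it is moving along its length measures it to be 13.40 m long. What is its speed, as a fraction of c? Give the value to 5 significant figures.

β ≈ 0.82133

γ = L₀/L = 23.49/13.40 = 1.752985
β = √(1 − 1/γ²) = 0.82133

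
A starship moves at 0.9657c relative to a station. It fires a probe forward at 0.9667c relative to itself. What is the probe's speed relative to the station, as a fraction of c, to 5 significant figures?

Relativistic velocity addition: u = (u' + v)/(1 + u'v/c²)
= (0.9667 + 0.9657)/(1 + 0.9667×0.9657) = 1.9324/1.933542 = 0.99941

u ≈ 0.99941c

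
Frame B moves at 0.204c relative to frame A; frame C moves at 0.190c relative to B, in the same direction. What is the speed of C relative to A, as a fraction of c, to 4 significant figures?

Compose boost 2: (0.190 + 0.204)/(1 + 0.190×0.204) = 0.3940/1.03876 = 0.3793

u ≈ 0.3793c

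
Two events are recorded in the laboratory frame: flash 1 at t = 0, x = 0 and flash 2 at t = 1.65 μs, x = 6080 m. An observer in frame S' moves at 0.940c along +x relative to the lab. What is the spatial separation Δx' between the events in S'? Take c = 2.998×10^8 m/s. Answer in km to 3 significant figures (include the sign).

Δx' ≈ 16.5 km

γ = 1/√(1 − 0.940²) = 2.9311
Δx' = γ(Δx − vΔt) = 2.9311 × (6080 m − 0.940×(2.998×10^8 m/s)×1.65×10^-6 s)
= 2.9311 × (5615.0 m) = 16.5 km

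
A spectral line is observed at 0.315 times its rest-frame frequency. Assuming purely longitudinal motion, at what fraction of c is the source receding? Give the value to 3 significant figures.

f_obs/f_src = √((1−β)/(1+β)) = 0.315  ⇒  (1−β)/(1+β) = 0.099225
β = |1 − D²|/(1 + D²) = |1 − 0.099225|/(1 + 0.099225) = 0.819

β ≈ 0.819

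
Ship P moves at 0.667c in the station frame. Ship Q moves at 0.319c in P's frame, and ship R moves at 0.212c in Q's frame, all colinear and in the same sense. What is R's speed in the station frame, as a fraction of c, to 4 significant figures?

u ≈ 0.8743c

Compose boost 2: (0.319 + 0.667)/(1 + 0.319×0.667) = 0.9860/1.21277 = 0.813013
Compose boost 3: (0.212 + 0.813013)/(1 + 0.212×0.813013) = 1.02501/1.17236 = 0.8743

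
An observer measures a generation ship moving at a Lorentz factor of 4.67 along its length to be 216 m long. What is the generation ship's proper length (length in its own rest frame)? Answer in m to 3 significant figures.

γ = 4.67 (given)
L₀ = γL = 4.67 × 216 = 1010 m

L₀ ≈ 1010 m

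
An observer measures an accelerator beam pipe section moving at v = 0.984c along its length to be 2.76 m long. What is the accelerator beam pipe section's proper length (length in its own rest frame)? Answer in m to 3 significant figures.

L₀ ≈ 15.5 m

γ = 1/√(1 − 0.984²) = 5.6127
L₀ = γL = 5.6127 × 2.76 = 15.5 m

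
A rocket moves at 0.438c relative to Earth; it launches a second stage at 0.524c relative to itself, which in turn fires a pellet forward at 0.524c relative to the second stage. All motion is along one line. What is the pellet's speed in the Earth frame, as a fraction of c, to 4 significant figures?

u ≈ 0.9265c

Compose boost 2: (0.524 + 0.438)/(1 + 0.524×0.438) = 0.9620/1.22951 = 0.782424
Compose boost 3: (0.524 + 0.782424)/(1 + 0.524×0.782424) = 1.30642/1.40999 = 0.9265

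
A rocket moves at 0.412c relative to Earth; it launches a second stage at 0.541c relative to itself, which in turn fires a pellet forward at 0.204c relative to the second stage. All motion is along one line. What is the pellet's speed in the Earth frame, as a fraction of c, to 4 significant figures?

u ≈ 0.8484c

Compose boost 2: (0.541 + 0.412)/(1 + 0.541×0.412) = 0.9530/1.22289 = 0.779300
Compose boost 3: (0.204 + 0.779300)/(1 + 0.204×0.779300) = 0.983300/1.15898 = 0.8484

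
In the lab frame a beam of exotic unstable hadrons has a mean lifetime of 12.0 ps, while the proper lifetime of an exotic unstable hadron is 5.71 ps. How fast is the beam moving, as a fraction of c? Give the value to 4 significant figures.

β ≈ 0.8795

γ = Δt/τ₀ = 12.0/5.71 = 2.10158
β = √(1 − 1/γ²) = √(1 − 1/2.10158²) = 0.8795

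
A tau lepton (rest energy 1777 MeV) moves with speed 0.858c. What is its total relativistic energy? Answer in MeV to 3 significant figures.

E ≈ 3460 MeV

γ = 1/√(1 − 0.858²) = 1.9469
E = γm₀c² = 1.9469 × 1777 MeV = 3460 MeV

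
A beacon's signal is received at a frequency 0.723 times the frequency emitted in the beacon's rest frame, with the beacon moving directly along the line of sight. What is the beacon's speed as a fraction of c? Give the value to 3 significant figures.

β ≈ 0.313

f_obs/f_src = √((1−β)/(1+β)) = 0.723  ⇒  (1−β)/(1+β) = 0.52273
β = |1 − D²|/(1 + D²) = |1 − 0.52273|/(1 + 0.52273) = 0.313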